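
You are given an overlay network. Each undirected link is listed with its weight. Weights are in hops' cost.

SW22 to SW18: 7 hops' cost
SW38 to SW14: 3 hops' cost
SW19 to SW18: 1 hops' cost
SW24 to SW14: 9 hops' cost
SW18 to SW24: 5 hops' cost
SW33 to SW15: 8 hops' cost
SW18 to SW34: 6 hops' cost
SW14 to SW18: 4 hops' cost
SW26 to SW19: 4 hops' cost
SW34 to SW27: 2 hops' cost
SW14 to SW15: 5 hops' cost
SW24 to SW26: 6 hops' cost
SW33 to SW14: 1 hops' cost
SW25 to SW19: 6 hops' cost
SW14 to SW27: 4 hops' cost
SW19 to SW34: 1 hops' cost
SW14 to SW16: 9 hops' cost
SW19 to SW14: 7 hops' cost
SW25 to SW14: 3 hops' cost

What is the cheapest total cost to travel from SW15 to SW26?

14 hops' cost

Running Dijkstra from SW15:
SW15: 0
SW14: 5  (via SW15)
SW33: 6  (via SW14)
SW25: 8  (via SW14)
SW38: 8  (via SW14)
SW18: 9  (via SW14)
SW27: 9  (via SW14)
SW19: 10  (via SW18)
SW34: 11  (via SW27)
SW24: 14  (via SW14)
SW16: 14  (via SW14)
SW26: 14  (via SW19)
Shortest route: SW15–SW14–SW18–SW19–SW26 = 14 hops' cost.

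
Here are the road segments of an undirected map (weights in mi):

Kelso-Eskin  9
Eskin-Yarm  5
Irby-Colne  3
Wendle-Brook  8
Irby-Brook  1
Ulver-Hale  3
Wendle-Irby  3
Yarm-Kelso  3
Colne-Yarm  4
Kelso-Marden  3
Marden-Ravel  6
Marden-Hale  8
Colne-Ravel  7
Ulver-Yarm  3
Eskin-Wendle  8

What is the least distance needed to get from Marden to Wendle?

Settle nodes by increasing distance from Marden:
Marden: 0
Kelso: 3  (via Marden)
Yarm: 6  (via Kelso)
Ravel: 6  (via Marden)
Hale: 8  (via Marden)
Ulver: 9  (via Yarm)
Colne: 10  (via Yarm)
Eskin: 11  (via Yarm)
Irby: 13  (via Colne)
Brook: 14  (via Irby)
Wendle: 16  (via Irby)
Shortest route: Marden → Kelso → Yarm → Colne → Irby → Wendle = 16 mi.

16 mi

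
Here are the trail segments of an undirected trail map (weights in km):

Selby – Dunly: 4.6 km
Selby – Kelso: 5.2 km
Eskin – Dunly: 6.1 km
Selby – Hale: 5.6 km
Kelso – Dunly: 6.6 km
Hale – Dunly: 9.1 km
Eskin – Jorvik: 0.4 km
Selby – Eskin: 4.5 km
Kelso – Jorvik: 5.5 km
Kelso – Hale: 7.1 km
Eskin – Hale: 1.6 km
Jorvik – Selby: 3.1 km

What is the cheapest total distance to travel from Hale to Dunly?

Settle nodes by increasing distance from Hale:
Hale: 0
Eskin: 1.6  (via Hale)
Jorvik: 2  (via Eskin)
Selby: 5.1  (via Jorvik)
Kelso: 7.1  (via Hale)
Dunly: 7.7  (via Eskin)
Shortest route: Hale → Eskin → Dunly = 7.7 km.

7.7 km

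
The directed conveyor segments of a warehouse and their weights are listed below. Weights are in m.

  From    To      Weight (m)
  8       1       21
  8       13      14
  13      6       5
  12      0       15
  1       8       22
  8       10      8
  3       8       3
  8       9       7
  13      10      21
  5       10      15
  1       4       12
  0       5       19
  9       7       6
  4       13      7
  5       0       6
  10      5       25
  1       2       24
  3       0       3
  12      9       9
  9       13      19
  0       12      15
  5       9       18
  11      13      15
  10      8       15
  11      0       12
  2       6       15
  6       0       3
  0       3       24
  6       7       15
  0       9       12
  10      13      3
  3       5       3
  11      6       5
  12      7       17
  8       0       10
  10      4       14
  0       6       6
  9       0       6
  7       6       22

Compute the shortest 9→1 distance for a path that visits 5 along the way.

Best 9 to 5: 9 → 0 → 5 costing 25
Best 5 to 1: 5 → 10 → 8 → 1 costing 51
Total via 5: 25 + 51 = 76 m.

76 m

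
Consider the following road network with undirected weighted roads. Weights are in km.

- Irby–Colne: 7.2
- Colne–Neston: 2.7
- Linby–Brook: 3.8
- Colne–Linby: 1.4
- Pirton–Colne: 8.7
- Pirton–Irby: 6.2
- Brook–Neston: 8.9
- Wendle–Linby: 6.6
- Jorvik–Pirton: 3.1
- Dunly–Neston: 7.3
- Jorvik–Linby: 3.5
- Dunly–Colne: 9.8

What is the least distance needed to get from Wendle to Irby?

Shortest distances from Wendle:
Wendle: 0
Linby: 6.6  (via Wendle)
Colne: 8  (via Linby)
Jorvik: 10.1  (via Linby)
Brook: 10.4  (via Linby)
Neston: 10.7  (via Colne)
Pirton: 13.2  (via Jorvik)
Irby: 15.2  (via Colne)
Shortest route: Wendle–Linby–Colne–Irby = 15.2 km.

15.2 km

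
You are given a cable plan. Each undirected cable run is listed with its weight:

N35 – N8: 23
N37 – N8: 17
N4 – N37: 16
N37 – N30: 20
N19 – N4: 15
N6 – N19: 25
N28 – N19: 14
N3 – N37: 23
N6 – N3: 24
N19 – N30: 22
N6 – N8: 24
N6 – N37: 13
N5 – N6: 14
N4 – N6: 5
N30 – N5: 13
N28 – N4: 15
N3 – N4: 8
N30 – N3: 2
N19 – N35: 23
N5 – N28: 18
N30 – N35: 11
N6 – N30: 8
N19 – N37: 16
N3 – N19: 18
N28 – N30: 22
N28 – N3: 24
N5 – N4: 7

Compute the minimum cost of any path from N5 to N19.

22

Settle nodes by increasing distance from N5:
N5: 0
N4: 7  (via N5)
N6: 12  (via N4)
N30: 13  (via N5)
N3: 15  (via N4)
N28: 18  (via N5)
N19: 22  (via N4)
Shortest route: N5–N4–N19 = 22.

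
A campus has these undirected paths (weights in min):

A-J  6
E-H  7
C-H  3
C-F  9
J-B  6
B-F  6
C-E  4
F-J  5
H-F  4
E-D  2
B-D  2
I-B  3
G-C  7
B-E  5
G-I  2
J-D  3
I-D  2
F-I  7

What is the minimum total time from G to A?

Running Dijkstra from G:
G: 0
I: 2  (via G)
D: 4  (via I)
B: 5  (via I)
E: 6  (via D)
C: 7  (via G)
J: 7  (via D)
F: 9  (via I)
H: 10  (via C)
A: 13  (via J)
Shortest route: G → I → D → J → A = 13 min.

13 min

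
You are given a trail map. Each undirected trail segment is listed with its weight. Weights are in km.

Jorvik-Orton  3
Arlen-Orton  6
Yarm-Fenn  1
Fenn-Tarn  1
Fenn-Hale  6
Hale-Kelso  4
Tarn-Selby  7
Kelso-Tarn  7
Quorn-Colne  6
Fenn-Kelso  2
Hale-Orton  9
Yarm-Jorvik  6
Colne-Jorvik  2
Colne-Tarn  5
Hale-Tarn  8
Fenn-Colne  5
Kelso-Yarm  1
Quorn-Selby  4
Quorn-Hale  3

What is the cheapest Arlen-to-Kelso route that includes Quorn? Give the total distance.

24 km

Best Arlen to Quorn: Arlen → Orton → Jorvik → Colne → Quorn costing 17
Best Quorn to Kelso: Quorn → Hale → Kelso costing 7
Total via Quorn: 17 + 7 = 24 km.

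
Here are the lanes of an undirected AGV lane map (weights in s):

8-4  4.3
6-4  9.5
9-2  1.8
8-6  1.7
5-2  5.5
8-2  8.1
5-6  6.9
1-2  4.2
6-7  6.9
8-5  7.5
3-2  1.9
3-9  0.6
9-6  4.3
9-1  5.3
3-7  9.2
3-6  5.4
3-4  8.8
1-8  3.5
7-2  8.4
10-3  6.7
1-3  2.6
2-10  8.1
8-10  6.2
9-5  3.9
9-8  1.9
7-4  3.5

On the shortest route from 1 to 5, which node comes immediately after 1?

Candidate routes:
1 - 9 - 5: 5.3+3.9 = 9.2
1 - 3 - 9 - 5: 2.6+0.6+3.9 = 7.1
1 - 8 - 9 - 5: 3.5+1.9+3.9 = 9.3
The minimum is 7.1 s via 1 - 3 - 9 - 5.
So from 1 the first move is to 3.

3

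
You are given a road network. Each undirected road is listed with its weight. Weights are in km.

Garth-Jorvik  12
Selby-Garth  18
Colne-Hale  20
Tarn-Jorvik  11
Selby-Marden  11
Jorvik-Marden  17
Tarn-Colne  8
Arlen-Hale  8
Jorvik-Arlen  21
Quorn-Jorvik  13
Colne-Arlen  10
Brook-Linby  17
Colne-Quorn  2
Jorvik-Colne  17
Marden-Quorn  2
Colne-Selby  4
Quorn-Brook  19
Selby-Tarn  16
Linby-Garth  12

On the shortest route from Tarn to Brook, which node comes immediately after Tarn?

Colne

Enumerating some paths:
Tarn → Colne → Quorn → Brook: 8+2+19 = 29
Tarn → Selby → Colne → Quorn → Brook: 16+4+2+19 = 41
Cheapest is Tarn → Colne → Quorn → Brook at 29 km.
So from Tarn the first move is to Colne.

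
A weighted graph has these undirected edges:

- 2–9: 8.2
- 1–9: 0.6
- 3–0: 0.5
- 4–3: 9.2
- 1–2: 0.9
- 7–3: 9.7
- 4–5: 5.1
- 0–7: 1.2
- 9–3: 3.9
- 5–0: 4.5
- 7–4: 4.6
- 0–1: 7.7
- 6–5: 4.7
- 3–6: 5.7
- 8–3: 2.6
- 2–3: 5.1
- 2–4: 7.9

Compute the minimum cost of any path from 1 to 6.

10.2

Settle nodes by increasing distance from 1:
1: 0
9: 0.6  (via 1)
2: 0.9  (via 1)
3: 4.5  (via 9)
0: 5  (via 3)
7: 6.2  (via 0)
8: 7.1  (via 3)
4: 8.8  (via 2)
5: 9.5  (via 0)
6: 10.2  (via 3)
Shortest route: 1 → 9 → 3 → 6 = 10.2.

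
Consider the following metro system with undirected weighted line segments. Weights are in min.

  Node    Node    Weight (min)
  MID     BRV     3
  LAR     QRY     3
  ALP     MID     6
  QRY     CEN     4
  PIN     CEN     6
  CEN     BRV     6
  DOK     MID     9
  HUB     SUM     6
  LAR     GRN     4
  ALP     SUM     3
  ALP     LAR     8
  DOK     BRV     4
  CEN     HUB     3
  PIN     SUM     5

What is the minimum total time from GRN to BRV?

17 min

Running Dijkstra from GRN:
GRN: 0
LAR: 4  (via GRN)
QRY: 7  (via LAR)
CEN: 11  (via QRY)
ALP: 12  (via LAR)
HUB: 14  (via CEN)
SUM: 15  (via ALP)
BRV: 17  (via CEN)
Shortest route: GRN → LAR → QRY → CEN → BRV = 17 min.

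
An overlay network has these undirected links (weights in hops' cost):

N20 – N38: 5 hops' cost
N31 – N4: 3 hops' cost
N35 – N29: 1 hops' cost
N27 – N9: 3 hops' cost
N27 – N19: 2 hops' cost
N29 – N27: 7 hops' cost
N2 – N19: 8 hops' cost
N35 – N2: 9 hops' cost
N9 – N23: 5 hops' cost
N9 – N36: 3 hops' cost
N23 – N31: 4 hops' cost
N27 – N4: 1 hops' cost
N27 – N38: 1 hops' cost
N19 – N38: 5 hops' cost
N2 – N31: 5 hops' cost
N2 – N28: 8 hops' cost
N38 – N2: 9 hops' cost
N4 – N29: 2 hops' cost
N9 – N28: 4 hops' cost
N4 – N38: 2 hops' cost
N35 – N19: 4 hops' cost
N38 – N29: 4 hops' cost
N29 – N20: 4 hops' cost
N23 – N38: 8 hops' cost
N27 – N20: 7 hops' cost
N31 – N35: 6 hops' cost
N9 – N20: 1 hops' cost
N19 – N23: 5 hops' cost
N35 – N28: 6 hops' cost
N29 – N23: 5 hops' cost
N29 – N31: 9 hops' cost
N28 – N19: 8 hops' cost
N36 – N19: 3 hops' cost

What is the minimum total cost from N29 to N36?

8 hops' cost

Enumerating some paths:
N29 → N4 → N27 → N9 → N36: 2+1+3+3 = 9
N29 → N35 → N19 → N36: 1+4+3 = 8
N29 → N4 → N38 → N27 → N19 → N36: 2+2+1+2+3 = 10
N29 → N38 → N27 → N19 → N36: 4+1+2+3 = 10
Cheapest is N29 → N35 → N19 → N36 at 8 hops' cost.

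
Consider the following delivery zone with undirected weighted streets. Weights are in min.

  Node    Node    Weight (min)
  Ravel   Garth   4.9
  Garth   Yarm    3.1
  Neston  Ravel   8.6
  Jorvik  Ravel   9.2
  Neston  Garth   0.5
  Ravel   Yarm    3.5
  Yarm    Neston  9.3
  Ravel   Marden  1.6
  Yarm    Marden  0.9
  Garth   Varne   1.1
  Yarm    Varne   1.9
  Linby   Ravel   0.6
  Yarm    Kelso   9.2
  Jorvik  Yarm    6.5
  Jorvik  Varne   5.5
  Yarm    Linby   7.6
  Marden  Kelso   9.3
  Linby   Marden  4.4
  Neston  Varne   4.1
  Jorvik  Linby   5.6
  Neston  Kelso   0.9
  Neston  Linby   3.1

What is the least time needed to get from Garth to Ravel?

Compare a few routes:
Garth - Ravel: 4.9 = 4.9
Garth - Varne - Yarm - Marden - Ravel: 1.1+1.9+0.9+1.6 = 5.5
Garth - Neston - Linby - Ravel: 0.5+3.1+0.6 = 4.2
Cheapest is Garth - Neston - Linby - Ravel at 4.2 min.

4.2 min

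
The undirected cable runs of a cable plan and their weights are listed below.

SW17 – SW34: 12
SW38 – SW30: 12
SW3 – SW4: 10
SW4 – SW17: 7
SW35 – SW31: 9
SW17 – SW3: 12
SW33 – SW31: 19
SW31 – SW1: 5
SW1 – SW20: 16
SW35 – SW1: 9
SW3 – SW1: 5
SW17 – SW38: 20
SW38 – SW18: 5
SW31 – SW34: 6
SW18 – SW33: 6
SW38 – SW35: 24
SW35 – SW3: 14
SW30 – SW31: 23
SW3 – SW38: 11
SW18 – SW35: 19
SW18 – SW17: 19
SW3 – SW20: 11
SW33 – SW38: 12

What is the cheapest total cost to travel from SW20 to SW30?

34

Shortest distances from SW20:
SW20: 0
SW3: 11  (via SW20)
SW1: 16  (via SW20)
SW4: 21  (via SW3)
SW31: 21  (via SW1)
SW38: 22  (via SW3)
SW17: 23  (via SW3)
SW35: 25  (via SW3)
SW18: 27  (via SW38)
SW34: 27  (via SW31)
SW33: 33  (via SW18)
SW30: 34  (via SW38)
Shortest route: SW20–SW3–SW38–SW30 = 34.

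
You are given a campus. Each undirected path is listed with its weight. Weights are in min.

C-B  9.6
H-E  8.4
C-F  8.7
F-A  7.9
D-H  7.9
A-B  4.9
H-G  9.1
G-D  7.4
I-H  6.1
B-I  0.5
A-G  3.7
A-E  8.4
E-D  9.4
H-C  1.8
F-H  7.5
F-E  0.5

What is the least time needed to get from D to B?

Enumerating some paths:
D - G - A - B: 7.4+3.7+4.9 = 16
D - H - I - B: 7.9+6.1+0.5 = 14.5
The minimum is 14.5 min via D - H - I - B.

14.5 min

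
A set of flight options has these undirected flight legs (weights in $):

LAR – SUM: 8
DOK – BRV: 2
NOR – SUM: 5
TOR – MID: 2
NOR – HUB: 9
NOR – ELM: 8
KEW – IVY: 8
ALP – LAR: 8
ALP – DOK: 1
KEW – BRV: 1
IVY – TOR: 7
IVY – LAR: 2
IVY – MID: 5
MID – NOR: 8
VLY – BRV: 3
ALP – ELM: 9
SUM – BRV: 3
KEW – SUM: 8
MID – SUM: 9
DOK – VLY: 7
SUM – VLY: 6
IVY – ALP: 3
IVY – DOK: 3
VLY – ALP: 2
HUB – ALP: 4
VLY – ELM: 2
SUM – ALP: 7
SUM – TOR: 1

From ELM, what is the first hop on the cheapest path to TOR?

VLY

Candidate routes:
ELM → VLY → SUM → TOR: 2+6+1 = 9
ELM → VLY → ALP → DOK → BRV → SUM → TOR: 2+2+1+2+3+1 = 11
ELM → VLY → ALP → SUM → TOR: 2+2+7+1 = 12
The minimum is $9 via ELM → VLY → SUM → TOR.
So from ELM the first move is to VLY.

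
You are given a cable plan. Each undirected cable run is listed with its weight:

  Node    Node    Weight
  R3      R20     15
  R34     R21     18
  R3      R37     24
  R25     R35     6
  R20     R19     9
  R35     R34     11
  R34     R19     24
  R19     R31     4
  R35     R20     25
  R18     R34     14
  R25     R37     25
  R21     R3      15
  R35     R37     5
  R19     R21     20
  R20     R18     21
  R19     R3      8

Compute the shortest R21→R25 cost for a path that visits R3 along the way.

Best R21 to R3: R21–R3 costing 15
Best R3 to R25: R3–R37–R35–R25 costing 35
Total via R3: 15 + 35 = 50.

50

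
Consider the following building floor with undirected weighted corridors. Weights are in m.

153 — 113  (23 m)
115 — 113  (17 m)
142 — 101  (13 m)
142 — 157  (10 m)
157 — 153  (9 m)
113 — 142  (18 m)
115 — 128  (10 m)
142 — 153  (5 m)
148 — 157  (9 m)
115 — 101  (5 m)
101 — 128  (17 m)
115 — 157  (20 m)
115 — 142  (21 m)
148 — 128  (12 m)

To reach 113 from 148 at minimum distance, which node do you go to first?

Compare a few routes:
148 → 157 → 153 → 113: 9+9+23 = 41
148 → 157 → 142 → 113: 9+10+18 = 37
148 → 157 → 153 → 142 → 113: 9+9+5+18 = 41
148 → 128 → 115 → 113: 12+10+17 = 39
The minimum is 37 m via 148 → 157 → 142 → 113.
So from 148 the first move is to 157.

157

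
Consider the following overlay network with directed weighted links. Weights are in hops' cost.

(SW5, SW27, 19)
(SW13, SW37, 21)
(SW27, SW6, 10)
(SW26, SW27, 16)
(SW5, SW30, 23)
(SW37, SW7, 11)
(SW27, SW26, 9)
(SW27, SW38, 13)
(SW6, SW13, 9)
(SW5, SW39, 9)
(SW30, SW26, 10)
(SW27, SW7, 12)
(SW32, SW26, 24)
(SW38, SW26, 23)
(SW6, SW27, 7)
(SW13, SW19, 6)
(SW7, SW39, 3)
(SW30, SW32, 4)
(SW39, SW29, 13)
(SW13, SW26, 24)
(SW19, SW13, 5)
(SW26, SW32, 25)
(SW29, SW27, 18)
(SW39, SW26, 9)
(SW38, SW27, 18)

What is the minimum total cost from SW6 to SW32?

Settle nodes by increasing distance from SW6:
SW6: 0
SW27: 7  (via SW6)
SW13: 9  (via SW6)
SW19: 15  (via SW13)
SW26: 16  (via SW27)
SW7: 19  (via SW27)
SW38: 20  (via SW27)
SW39: 22  (via SW7)
SW37: 30  (via SW13)
SW29: 35  (via SW39)
SW32: 41  (via SW26)
Shortest route: SW6 → SW27 → SW26 → SW32 = 41 hops' cost.

41 hops' cost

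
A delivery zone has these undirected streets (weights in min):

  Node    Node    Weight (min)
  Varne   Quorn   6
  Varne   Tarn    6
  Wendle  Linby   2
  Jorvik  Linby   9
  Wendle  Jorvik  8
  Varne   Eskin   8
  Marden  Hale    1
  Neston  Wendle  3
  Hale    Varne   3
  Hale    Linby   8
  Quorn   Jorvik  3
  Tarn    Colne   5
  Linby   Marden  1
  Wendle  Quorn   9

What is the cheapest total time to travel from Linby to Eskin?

13 min

Enumerating some paths:
Linby - Wendle - Quorn - Varne - Eskin: 2+9+6+8 = 25
Linby - Hale - Varne - Eskin: 8+3+8 = 19
Linby - Marden - Hale - Varne - Eskin: 1+1+3+8 = 13
The minimum is 13 min via Linby - Marden - Hale - Varne - Eskin.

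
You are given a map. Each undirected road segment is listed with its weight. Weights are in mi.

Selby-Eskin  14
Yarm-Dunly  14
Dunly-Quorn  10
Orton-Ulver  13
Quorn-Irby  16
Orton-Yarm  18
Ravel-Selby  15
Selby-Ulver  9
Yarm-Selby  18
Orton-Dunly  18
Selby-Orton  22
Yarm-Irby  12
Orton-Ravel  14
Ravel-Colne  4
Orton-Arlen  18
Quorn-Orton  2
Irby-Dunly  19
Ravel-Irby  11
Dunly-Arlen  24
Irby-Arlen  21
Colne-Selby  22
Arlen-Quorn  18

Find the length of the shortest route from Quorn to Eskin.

38 mi

Settle nodes by increasing distance from Quorn:
Quorn: 0
Orton: 2  (via Quorn)
Dunly: 10  (via Quorn)
Ulver: 15  (via Orton)
Irby: 16  (via Quorn)
Ravel: 16  (via Orton)
Arlen: 18  (via Quorn)
Colne: 20  (via Ravel)
Yarm: 20  (via Orton)
Selby: 24  (via Orton)
Eskin: 38  (via Selby)
Shortest route: Quorn → Orton → Selby → Eskin = 38 mi.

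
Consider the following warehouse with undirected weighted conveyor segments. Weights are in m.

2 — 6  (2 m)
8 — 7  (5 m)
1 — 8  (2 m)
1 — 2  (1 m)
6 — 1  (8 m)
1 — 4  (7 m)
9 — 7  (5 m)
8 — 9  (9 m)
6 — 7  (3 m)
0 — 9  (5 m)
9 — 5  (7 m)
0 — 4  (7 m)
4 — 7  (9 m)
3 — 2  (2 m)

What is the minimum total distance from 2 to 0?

15 m

Settle nodes by increasing distance from 2:
2: 0
1: 1  (via 2)
3: 2  (via 2)
6: 2  (via 2)
8: 3  (via 1)
7: 5  (via 6)
4: 8  (via 1)
9: 10  (via 7)
0: 15  (via 4)
Shortest route: 2–1–4–0 = 15 m.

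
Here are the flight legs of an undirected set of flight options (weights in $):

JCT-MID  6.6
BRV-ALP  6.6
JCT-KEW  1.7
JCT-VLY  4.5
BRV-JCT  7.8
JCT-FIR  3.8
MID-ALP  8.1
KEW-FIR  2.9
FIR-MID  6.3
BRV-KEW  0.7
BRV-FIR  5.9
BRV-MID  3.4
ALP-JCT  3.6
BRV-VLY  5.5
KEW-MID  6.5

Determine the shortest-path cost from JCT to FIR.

Compare a few routes:
JCT → FIR: 3.8 = 3.8
JCT → KEW → FIR: 1.7+2.9 = 4.6
Cheapest is JCT → FIR at $3.8.

$3.8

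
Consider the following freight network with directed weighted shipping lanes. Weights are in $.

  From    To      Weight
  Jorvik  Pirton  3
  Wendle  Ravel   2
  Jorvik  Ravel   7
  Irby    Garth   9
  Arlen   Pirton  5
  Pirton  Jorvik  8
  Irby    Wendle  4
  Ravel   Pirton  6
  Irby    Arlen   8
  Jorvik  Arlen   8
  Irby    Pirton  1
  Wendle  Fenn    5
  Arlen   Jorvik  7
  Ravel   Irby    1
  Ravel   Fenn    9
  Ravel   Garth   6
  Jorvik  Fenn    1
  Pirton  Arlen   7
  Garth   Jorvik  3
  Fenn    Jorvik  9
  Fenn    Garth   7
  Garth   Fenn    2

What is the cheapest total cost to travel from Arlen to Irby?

Settle nodes by increasing distance from Arlen:
Arlen: 0
Pirton: 5  (via Arlen)
Jorvik: 7  (via Arlen)
Fenn: 8  (via Jorvik)
Ravel: 14  (via Jorvik)
Garth: 15  (via Fenn)
Irby: 15  (via Ravel)
Shortest route: Arlen → Jorvik → Ravel → Irby = $15.

$15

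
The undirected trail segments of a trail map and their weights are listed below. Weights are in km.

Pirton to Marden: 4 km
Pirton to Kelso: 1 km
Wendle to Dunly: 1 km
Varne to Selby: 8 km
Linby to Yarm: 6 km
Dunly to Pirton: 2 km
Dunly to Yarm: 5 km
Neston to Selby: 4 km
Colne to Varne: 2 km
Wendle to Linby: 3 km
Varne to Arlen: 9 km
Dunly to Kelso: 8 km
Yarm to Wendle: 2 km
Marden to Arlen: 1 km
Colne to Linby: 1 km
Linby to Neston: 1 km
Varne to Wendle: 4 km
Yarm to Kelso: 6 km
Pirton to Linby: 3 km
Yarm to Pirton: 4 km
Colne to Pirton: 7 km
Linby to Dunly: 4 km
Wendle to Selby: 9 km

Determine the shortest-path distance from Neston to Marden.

Running Dijkstra from Neston:
Neston: 0
Linby: 1  (via Neston)
Colne: 2  (via Linby)
Pirton: 4  (via Linby)
Selby: 4  (via Neston)
Wendle: 4  (via Linby)
Varne: 4  (via Colne)
Kelso: 5  (via Pirton)
Dunly: 5  (via Linby)
Yarm: 6  (via Wendle)
Marden: 8  (via Pirton)
Shortest route: Neston → Linby → Pirton → Marden = 8 km.

8 km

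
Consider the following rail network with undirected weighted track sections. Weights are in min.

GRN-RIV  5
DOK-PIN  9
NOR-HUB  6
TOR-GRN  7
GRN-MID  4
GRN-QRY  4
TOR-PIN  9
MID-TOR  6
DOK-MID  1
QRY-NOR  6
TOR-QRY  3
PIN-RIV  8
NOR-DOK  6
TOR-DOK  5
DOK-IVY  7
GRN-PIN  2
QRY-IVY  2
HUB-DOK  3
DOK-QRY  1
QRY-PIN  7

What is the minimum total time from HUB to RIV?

13 min

Settle nodes by increasing distance from HUB:
HUB: 0
DOK: 3  (via HUB)
QRY: 4  (via DOK)
MID: 4  (via DOK)
NOR: 6  (via HUB)
IVY: 6  (via QRY)
TOR: 7  (via QRY)
GRN: 8  (via QRY)
PIN: 10  (via GRN)
RIV: 13  (via GRN)
Shortest route: HUB → DOK → QRY → GRN → RIV = 13 min.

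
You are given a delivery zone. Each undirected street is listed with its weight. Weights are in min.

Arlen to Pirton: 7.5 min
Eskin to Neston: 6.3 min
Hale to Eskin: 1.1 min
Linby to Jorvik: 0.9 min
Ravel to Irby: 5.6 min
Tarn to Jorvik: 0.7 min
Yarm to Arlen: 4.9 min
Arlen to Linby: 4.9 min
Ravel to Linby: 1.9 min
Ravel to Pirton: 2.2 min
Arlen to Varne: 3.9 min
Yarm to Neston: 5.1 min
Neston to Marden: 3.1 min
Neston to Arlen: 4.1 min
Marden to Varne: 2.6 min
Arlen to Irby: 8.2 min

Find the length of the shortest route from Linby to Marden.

Enumerating some paths:
Linby–Arlen–Neston–Marden: 4.9+4.1+3.1 = 12.1
Linby–Arlen–Varne–Marden: 4.9+3.9+2.6 = 11.4
Cheapest is Linby–Arlen–Varne–Marden at 11.4 min.

11.4 min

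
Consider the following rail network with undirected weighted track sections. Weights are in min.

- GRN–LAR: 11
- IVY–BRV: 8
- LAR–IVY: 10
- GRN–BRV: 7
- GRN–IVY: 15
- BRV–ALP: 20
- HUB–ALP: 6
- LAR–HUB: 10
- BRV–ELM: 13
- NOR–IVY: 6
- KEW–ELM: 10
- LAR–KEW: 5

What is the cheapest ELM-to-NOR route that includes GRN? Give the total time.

41 min

Shortest ELM→GRN: ELM → BRV → GRN = 20
Best GRN to NOR: GRN → IVY → NOR costing 21
Total via GRN: 20 + 21 = 41 min.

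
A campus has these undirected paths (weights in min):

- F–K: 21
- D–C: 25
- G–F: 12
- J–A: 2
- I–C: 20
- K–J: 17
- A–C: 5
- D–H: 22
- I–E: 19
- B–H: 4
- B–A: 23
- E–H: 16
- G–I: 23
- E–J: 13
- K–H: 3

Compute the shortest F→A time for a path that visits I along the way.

60 min

Best F to I: F–G–I costing 35
Shortest I→A: I–C–A = 25
Total via I: 35 + 25 = 60 min.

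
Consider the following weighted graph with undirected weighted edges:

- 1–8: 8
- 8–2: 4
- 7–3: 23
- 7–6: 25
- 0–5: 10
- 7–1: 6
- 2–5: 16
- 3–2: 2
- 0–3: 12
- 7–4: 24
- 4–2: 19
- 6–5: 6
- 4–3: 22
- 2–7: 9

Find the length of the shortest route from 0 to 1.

Enumerating some paths:
0 → 3 → 2 → 7 → 1: 12+2+9+6 = 29
0 → 5 → 2 → 8 → 1: 10+16+4+8 = 38
0 → 3 → 2 → 8 → 1: 12+2+4+8 = 26
Cheapest is 0 → 3 → 2 → 8 → 1 at 26.

26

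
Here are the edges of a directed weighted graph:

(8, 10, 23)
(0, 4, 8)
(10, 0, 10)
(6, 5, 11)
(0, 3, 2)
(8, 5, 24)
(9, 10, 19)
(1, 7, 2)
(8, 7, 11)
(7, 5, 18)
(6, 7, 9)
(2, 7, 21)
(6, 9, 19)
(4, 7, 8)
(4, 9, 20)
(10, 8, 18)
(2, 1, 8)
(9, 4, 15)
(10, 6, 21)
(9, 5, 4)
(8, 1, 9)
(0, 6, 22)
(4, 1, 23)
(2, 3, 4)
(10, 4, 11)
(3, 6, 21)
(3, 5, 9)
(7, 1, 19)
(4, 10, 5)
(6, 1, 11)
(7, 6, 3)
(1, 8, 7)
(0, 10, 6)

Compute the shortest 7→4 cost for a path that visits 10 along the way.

52

Shortest 7→10: 7 → 6 → 9 → 10 = 41
Shortest 10→4: 10 → 4 = 11
Total via 10: 41 + 11 = 52.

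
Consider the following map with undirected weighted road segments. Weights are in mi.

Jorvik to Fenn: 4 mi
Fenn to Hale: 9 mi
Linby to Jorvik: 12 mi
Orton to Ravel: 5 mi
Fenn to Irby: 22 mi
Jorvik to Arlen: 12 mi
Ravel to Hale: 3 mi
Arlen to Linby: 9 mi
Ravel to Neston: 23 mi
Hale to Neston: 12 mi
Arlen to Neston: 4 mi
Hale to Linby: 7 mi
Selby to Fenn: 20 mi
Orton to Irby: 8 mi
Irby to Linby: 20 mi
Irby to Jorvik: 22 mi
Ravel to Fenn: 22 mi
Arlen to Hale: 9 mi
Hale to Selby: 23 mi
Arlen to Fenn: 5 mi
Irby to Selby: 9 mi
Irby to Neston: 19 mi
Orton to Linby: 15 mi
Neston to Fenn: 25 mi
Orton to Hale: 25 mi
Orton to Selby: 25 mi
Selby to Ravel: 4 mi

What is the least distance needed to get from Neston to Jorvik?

13 mi

Enumerating some paths:
Neston - Arlen - Fenn - Jorvik: 4+5+4 = 13
Neston - Arlen - Jorvik: 4+12 = 16
The minimum is 13 mi via Neston - Arlen - Fenn - Jorvik.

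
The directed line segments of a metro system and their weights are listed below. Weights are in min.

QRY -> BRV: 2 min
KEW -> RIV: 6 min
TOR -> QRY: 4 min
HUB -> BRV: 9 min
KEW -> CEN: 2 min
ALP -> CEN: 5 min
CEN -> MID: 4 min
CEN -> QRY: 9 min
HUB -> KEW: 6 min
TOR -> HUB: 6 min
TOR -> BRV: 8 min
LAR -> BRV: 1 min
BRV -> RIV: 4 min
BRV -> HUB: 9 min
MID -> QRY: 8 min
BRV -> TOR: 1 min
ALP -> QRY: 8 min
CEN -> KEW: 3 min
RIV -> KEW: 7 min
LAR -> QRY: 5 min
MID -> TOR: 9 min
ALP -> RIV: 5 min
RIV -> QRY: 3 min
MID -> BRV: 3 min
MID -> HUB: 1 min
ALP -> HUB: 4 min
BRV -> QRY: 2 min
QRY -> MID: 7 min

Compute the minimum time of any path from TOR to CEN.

Enumerating some paths:
TOR - QRY - MID - HUB - KEW - CEN: 4+7+1+6+2 = 20
TOR - QRY - BRV - RIV - KEW - CEN: 4+2+4+7+2 = 19
TOR - HUB - KEW - CEN: 6+6+2 = 14
TOR - BRV - RIV - KEW - CEN: 8+4+7+2 = 21
The minimum is 14 min via TOR - HUB - KEW - CEN.

14 min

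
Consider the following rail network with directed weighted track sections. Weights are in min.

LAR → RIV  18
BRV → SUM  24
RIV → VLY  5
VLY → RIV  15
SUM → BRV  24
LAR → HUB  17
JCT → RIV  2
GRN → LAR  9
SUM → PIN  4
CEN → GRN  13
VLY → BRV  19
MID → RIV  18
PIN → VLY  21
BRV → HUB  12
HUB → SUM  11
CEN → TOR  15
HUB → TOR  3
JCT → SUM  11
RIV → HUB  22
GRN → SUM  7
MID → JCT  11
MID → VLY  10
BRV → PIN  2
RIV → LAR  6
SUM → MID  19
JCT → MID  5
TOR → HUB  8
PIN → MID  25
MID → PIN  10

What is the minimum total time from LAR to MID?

Running Dijkstra from LAR:
LAR: 0
HUB: 17  (via LAR)
RIV: 18  (via LAR)
TOR: 20  (via HUB)
VLY: 23  (via RIV)
SUM: 28  (via HUB)
PIN: 32  (via SUM)
BRV: 42  (via VLY)
MID: 47  (via SUM)
Shortest route: LAR → HUB → SUM → MID = 47 min.

47 min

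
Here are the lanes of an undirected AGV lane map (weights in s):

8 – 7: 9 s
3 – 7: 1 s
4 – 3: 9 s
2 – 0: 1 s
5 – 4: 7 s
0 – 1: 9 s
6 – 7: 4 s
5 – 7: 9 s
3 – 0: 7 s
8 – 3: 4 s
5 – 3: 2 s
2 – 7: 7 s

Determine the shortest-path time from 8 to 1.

20 s

Compare a few routes:
8 - 3 - 7 - 2 - 0 - 1: 4+1+7+1+9 = 22
8 - 3 - 0 - 1: 4+7+9 = 20
The minimum is 20 s via 8 - 3 - 0 - 1.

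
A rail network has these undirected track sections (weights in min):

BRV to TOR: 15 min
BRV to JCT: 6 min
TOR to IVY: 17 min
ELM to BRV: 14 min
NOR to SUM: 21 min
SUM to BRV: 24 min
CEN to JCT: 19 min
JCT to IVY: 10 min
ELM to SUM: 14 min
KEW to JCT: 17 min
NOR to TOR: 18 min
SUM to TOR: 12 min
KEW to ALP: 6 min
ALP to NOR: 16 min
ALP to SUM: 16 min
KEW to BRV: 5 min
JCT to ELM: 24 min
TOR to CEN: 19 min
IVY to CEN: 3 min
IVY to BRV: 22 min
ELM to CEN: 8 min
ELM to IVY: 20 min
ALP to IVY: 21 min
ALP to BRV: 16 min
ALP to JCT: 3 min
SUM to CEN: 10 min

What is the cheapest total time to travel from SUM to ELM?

14 min

Compare a few routes:
SUM - CEN - IVY - ELM: 10+3+20 = 33
SUM - ELM: 14 = 14
SUM - CEN - ELM: 10+8 = 18
Cheapest is SUM - ELM at 14 min.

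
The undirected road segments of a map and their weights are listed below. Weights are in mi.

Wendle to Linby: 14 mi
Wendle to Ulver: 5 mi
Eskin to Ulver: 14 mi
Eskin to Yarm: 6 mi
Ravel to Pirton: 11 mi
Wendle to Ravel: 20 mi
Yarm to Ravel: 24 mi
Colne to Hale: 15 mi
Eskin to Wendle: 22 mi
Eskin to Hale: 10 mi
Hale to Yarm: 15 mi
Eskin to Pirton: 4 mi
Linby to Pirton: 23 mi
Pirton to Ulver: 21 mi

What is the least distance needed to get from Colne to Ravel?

40 mi

Running Dijkstra from Colne:
Colne: 0
Hale: 15  (via Colne)
Eskin: 25  (via Hale)
Pirton: 29  (via Eskin)
Yarm: 30  (via Hale)
Ulver: 39  (via Eskin)
Ravel: 40  (via Pirton)
Shortest route: Colne → Hale → Eskin → Pirton → Ravel = 40 mi.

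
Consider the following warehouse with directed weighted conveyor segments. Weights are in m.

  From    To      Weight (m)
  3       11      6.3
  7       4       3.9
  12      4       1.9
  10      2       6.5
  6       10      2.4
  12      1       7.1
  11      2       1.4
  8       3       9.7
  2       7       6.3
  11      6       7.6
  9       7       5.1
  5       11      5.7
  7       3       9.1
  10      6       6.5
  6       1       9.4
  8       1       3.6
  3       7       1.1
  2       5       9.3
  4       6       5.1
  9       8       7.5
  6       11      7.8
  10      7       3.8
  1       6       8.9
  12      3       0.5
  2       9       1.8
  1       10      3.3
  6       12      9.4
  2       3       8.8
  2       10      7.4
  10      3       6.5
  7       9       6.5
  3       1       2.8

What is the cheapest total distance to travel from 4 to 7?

Shortest distances from 4:
4: 0
6: 5.1  (via 4)
10: 7.5  (via 6)
7: 11.3  (via 10)
Shortest route: 4–6–10–7 = 11.3 m.

11.3 m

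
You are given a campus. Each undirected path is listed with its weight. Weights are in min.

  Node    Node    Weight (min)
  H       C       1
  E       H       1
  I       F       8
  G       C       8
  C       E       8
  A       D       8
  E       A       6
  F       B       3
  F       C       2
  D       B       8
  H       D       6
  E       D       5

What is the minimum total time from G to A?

Enumerating some paths:
G–C–H–E–D–A: 8+1+1+5+8 = 23
G–C–E–A: 8+8+6 = 22
G–C–H–E–A: 8+1+1+6 = 16
The minimum is 16 min via G–C–H–E–A.

16 min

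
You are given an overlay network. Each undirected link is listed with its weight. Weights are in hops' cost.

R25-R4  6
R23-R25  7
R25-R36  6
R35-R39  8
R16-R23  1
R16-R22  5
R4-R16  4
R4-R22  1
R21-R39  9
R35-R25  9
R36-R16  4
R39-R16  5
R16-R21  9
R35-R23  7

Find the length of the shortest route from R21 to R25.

17 hops' cost

Running Dijkstra from R21:
R21: 0
R39: 9  (via R21)
R16: 9  (via R21)
R23: 10  (via R16)
R4: 13  (via R16)
R36: 13  (via R16)
R22: 14  (via R16)
R25: 17  (via R23)
Shortest route: R21–R16–R23–R25 = 17 hops' cost.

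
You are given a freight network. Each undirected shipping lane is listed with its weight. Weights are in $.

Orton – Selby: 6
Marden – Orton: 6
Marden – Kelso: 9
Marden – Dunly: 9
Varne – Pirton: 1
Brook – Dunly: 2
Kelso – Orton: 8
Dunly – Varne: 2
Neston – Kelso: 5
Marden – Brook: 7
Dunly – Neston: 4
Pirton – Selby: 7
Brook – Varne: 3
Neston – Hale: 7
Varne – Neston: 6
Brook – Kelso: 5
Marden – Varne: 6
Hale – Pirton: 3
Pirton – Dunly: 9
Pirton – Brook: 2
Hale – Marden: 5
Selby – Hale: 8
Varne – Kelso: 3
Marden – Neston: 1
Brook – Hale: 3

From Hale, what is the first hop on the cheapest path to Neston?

Marden

Compare a few routes:
Hale - Neston: 7 = 7
Hale - Brook - Dunly - Neston: 3+2+4 = 9
Hale - Marden - Neston: 5+1 = 6
Cheapest is Hale - Marden - Neston at $6.
So from Hale the first move is to Marden.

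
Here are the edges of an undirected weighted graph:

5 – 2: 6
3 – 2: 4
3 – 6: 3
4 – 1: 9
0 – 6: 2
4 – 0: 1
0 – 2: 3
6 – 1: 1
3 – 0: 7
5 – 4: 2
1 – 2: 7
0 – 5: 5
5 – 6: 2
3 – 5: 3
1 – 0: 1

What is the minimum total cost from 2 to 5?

Enumerating some paths:
2 - 5: 6 = 6
2 - 3 - 5: 4+3 = 7
Cheapest is 2 - 5 at 6.

6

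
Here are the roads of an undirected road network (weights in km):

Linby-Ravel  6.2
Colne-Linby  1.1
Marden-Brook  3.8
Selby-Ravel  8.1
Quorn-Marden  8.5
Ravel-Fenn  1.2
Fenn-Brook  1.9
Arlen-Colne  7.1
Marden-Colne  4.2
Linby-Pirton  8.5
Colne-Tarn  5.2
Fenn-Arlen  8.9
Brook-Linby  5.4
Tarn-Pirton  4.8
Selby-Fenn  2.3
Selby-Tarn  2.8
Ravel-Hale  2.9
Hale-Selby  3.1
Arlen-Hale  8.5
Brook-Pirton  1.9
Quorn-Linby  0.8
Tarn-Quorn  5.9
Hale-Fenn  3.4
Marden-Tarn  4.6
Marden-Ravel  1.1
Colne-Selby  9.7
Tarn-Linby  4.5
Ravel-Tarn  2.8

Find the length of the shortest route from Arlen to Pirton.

Candidate routes:
Arlen - Fenn - Brook - Pirton: 8.9+1.9+1.9 = 12.7
Arlen - Colne - Linby - Brook - Pirton: 7.1+1.1+5.4+1.9 = 15.5
The minimum is 12.7 km via Arlen - Fenn - Brook - Pirton.

12.7 km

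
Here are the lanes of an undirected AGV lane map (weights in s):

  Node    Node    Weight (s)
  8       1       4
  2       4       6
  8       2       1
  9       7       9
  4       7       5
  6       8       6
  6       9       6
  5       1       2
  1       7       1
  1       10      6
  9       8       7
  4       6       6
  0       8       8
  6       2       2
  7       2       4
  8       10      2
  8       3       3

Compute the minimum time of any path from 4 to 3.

Enumerating some paths:
4 → 2 → 8 → 3: 6+1+3 = 10
4 → 6 → 2 → 8 → 3: 6+2+1+3 = 12
4 → 7 → 1 → 8 → 3: 5+1+4+3 = 13
The minimum is 10 s via 4 → 2 → 8 → 3.

10 s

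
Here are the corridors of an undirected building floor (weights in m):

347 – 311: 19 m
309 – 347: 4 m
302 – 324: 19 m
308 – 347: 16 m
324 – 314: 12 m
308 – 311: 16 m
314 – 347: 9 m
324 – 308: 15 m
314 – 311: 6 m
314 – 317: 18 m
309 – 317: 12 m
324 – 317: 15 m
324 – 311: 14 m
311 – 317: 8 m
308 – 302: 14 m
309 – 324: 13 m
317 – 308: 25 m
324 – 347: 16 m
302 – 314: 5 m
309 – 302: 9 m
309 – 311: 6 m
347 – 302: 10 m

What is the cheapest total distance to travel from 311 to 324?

Compare a few routes:
311 → 324: 14 = 14
311 → 317 → 324: 8+15 = 23
311 → 314 → 324: 6+12 = 18
311 → 309 → 324: 6+13 = 19
Cheapest is 311 → 324 at 14 m.

14 m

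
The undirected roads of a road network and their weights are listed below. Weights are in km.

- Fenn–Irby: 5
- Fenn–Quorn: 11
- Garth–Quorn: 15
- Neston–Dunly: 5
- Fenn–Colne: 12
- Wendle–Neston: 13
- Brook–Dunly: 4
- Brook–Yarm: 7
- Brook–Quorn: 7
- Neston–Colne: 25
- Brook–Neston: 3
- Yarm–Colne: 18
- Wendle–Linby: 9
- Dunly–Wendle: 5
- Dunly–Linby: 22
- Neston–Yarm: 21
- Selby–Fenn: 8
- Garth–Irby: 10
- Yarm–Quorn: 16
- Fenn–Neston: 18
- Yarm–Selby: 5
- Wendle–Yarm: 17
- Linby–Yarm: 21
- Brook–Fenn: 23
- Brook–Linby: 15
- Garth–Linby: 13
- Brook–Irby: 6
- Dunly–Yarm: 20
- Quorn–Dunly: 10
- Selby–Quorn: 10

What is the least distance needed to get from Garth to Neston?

19 km

Candidate routes:
Garth–Quorn–Dunly–Neston: 15+10+5 = 30
Garth–Irby–Brook–Neston: 10+6+3 = 19
Garth–Irby–Brook–Dunly–Neston: 10+6+4+5 = 25
Garth–Quorn–Brook–Neston: 15+7+3 = 25
Cheapest is Garth–Irby–Brook–Neston at 19 km.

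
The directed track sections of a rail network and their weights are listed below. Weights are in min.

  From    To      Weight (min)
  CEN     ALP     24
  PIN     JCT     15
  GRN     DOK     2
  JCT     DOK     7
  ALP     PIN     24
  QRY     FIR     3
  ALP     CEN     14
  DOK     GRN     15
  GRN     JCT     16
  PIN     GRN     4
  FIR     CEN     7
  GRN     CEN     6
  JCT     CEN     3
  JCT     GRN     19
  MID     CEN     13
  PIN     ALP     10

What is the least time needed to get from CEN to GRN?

Settle nodes by increasing distance from CEN:
CEN: 0
ALP: 24  (via CEN)
PIN: 48  (via ALP)
GRN: 52  (via PIN)
Shortest route: CEN → ALP → PIN → GRN = 52 min.

52 min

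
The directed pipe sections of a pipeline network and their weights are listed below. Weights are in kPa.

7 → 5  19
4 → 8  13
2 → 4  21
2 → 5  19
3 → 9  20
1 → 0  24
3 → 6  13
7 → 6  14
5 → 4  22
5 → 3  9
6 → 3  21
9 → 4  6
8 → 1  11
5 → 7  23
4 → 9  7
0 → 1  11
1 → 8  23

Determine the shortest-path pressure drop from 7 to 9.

48 kPa

Running Dijkstra from 7:
7: 0
6: 14  (via 7)
5: 19  (via 7)
3: 28  (via 5)
4: 41  (via 5)
9: 48  (via 3)
Shortest route: 7–5–3–9 = 48 kPa.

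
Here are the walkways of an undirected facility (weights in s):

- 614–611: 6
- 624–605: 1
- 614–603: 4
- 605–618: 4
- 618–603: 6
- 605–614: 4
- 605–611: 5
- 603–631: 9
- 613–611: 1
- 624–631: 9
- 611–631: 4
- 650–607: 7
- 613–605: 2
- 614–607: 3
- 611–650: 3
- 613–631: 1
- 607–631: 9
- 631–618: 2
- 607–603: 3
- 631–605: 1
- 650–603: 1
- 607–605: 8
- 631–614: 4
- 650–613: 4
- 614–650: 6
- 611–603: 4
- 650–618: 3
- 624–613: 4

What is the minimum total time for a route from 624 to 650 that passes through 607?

Shortest 624→607: 624 → 605 → 614 → 607 = 8
Best 607 to 650: 607 → 603 → 650 costing 4
Total via 607: 8 + 4 = 12 s.

12 s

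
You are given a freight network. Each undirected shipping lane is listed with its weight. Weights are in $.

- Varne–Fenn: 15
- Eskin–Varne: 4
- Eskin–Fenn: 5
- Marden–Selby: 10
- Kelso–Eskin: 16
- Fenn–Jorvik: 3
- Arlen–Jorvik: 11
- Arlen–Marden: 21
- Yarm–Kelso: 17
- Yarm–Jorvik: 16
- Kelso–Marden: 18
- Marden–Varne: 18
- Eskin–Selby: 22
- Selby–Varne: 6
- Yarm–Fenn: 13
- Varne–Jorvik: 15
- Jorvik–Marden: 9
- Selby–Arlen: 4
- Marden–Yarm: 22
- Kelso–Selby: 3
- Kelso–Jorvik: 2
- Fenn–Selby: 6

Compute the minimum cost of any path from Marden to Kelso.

Running Dijkstra from Marden:
Marden: 0
Jorvik: 9  (via Marden)
Selby: 10  (via Marden)
Kelso: 11  (via Jorvik)
Shortest route: Marden → Jorvik → Kelso = $11.

$11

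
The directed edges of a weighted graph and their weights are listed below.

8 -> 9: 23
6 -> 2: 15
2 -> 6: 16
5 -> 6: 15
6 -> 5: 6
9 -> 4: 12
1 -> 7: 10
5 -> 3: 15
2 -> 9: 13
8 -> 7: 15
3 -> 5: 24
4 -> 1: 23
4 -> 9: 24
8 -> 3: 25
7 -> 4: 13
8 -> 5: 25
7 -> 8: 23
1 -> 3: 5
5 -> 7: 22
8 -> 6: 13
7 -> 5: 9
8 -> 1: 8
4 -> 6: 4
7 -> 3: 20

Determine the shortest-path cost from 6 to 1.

59

Running Dijkstra from 6:
6: 0
5: 6  (via 6)
2: 15  (via 6)
3: 21  (via 5)
7: 28  (via 5)
9: 28  (via 2)
4: 40  (via 9)
8: 51  (via 7)
1: 59  (via 8)
Shortest route: 6–5–7–8–1 = 59.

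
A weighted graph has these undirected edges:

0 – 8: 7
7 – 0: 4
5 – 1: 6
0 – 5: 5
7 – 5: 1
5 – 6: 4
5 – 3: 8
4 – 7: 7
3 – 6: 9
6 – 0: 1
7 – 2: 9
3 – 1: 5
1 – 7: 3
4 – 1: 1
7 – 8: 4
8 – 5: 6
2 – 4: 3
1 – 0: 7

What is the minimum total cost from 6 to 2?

12

Candidate routes:
6–5–7–2: 4+1+9 = 14
6–0–1–4–2: 1+7+1+3 = 12
6–5–1–4–2: 4+6+1+3 = 14
6–0–7–2: 1+4+9 = 14
The minimum is 12 via 6–0–1–4–2.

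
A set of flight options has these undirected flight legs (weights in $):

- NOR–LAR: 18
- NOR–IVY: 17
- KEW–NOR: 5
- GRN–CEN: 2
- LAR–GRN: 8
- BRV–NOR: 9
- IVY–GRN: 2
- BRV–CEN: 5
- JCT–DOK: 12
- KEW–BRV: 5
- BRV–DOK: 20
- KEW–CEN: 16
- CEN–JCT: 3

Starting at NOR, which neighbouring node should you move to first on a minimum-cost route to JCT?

BRV

Candidate routes:
NOR - KEW - BRV - CEN - JCT: 5+5+5+3 = 18
NOR - BRV - CEN - JCT: 9+5+3 = 17
Cheapest is NOR - BRV - CEN - JCT at $17.
So from NOR the first move is to BRV.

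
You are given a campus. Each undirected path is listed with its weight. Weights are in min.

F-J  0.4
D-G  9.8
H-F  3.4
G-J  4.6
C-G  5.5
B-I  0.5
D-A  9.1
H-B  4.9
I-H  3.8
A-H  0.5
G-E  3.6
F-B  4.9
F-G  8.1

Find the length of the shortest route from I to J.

5.8 min

Running Dijkstra from I:
I: 0
B: 0.5  (via I)
H: 3.8  (via I)
A: 4.3  (via H)
F: 5.4  (via B)
J: 5.8  (via F)
Shortest route: I → B → F → J = 5.8 min.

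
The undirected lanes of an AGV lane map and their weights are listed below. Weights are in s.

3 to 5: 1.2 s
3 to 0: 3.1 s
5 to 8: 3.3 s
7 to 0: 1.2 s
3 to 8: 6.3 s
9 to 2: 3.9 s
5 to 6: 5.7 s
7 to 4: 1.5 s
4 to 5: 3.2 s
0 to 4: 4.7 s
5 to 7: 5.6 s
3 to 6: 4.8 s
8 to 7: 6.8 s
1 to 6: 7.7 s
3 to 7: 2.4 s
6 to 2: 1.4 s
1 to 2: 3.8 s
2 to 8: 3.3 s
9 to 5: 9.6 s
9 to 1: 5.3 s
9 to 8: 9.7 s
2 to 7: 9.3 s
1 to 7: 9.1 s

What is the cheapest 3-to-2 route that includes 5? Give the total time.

Best 3 to 5: 3 → 5 costing 1.2
Best 5 to 2: 5 → 8 → 2 costing 6.6
Total via 5: 1.2 + 6.6 = 7.8 s.

7.8 s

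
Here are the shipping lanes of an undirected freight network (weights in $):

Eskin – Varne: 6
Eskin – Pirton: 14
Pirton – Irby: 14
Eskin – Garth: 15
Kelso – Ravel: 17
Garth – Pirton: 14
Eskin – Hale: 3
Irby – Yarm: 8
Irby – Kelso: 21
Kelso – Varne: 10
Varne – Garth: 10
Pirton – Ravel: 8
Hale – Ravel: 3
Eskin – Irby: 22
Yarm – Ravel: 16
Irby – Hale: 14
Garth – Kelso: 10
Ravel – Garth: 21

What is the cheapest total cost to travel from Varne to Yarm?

Settle nodes by increasing distance from Varne:
Varne: 0
Eskin: 6  (via Varne)
Hale: 9  (via Eskin)
Garth: 10  (via Varne)
Kelso: 10  (via Varne)
Ravel: 12  (via Hale)
Pirton: 20  (via Eskin)
Irby: 23  (via Hale)
Yarm: 28  (via Ravel)
Shortest route: Varne → Eskin → Hale → Ravel → Yarm = $28.

$28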